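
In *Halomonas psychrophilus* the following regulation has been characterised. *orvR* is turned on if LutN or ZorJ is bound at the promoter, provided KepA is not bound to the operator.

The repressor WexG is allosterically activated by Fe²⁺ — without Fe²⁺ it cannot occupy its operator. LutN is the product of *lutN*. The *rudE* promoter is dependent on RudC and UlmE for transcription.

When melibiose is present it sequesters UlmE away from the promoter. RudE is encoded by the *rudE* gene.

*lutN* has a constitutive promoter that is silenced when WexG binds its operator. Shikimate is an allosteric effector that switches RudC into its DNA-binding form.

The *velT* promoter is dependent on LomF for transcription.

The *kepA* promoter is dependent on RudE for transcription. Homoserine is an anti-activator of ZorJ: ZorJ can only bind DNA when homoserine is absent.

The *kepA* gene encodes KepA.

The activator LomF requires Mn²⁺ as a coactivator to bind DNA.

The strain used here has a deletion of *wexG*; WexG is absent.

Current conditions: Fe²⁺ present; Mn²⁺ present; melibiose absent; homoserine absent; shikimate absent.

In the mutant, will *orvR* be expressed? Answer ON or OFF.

WexG is non-functional in this strain, so it has no effect.
With no repressor bound, *lutN* is transcribed.
So LutN is produced and active.
Homoserine is absent, so ZorJ is active.
Shikimate is absent, so RudC is inactive.
Melibiose is absent, so UlmE is active.
Required activator RudC is absent, so *rudE* is not transcribed.
So RudE is not produced.
Required activator RudE is absent, so *kepA* is not transcribed.
So KepA is not produced.
Activator LutN is present, so *orvR* is transcribed.

ON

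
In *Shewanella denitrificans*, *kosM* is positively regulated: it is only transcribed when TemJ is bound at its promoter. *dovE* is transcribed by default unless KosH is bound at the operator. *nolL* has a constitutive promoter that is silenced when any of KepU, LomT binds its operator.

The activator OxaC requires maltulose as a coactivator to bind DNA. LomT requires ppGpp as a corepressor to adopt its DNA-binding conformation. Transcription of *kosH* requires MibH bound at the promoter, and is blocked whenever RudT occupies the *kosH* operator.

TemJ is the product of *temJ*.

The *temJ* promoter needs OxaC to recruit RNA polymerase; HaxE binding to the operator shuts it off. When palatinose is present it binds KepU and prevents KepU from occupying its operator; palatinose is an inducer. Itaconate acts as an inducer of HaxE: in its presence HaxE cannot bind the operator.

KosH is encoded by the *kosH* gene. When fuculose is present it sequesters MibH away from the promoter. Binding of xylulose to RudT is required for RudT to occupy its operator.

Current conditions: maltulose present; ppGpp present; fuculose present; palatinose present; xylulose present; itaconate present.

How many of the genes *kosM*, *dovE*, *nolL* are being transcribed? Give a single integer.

2

Itaconate is present, so HaxE is inactive.
Maltulose is present, so OxaC is active.
No repressor is bound and OxaC is active, so *temJ* is transcribed.
So TemJ is produced and active.
No repressor is bound and TemJ is active, so *kosM* is transcribed.
→ *kosM* is ON.
Xylulose is present, so RudT is active.
Fuculose is present, so MibH is inactive.
With repressor RudT bound, *kosH* is not transcribed.
So KosH is not produced.
With no repressor bound, *dovE* is transcribed.
→ *dovE* is ON.
Palatinose is present, so KepU is inactive.
ppGpp is present, so LomT is active.
With repressor LomT bound, *nolL* is not transcribed.
→ *nolL* is OFF.
2 of the 3 genes are transcribed.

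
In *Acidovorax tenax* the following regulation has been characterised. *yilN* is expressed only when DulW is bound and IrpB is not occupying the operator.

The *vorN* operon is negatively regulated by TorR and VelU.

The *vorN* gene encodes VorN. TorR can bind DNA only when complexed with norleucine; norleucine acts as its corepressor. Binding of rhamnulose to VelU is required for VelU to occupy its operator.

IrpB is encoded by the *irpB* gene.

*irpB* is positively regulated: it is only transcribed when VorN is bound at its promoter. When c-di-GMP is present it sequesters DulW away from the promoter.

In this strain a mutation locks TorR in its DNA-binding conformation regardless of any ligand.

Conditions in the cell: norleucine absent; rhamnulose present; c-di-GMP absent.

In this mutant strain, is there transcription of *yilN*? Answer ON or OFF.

ON

TorR is constitutively active in this strain.
Rhamnulose is present, so VelU is active.
With repressor TorR bound, *vorN* is not transcribed.
So VorN is not produced.
Required activator VorN is absent, so *irpB* is not transcribed.
So IrpB is not produced.
c-di-GMP is absent, so DulW is active.
No repressor is bound and DulW is active, so *yilN* is transcribed.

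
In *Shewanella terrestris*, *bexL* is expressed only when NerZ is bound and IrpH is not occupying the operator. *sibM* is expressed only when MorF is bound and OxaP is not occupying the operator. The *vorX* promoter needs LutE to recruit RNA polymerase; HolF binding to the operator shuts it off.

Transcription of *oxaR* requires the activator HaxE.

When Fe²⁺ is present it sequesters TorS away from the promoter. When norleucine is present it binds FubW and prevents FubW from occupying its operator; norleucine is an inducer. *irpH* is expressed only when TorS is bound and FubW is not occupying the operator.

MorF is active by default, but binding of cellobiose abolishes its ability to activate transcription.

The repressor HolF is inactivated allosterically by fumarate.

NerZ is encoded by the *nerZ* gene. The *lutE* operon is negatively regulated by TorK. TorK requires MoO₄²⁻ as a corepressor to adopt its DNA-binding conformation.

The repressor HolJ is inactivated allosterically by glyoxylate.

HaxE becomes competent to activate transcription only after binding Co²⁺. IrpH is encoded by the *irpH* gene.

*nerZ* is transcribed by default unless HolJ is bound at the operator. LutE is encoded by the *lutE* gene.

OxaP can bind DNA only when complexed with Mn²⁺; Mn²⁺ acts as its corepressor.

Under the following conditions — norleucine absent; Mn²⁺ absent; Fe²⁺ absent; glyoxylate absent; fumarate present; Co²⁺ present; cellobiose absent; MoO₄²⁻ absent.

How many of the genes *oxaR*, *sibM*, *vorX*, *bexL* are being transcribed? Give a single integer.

Co²⁺ is present, so HaxE is active.
No repressor is bound and HaxE is active, so *oxaR* is transcribed.
→ *oxaR* is ON.
Cellobiose is absent, so MorF is active.
Mn²⁺ is absent, so OxaP is inactive.
No repressor is bound and MorF is active, so *sibM* is transcribed.
→ *sibM* is ON.
MoO₄²⁻ is absent, so TorK is inactive.
With no repressor bound, *lutE* is transcribed.
So LutE is produced and active.
Fumarate is present, so HolF is inactive.
No repressor is bound and LutE is active, so *vorX* is transcribed.
→ *vorX* is ON.
Fe²⁺ is absent, so TorS is active.
Norleucine is absent, so FubW is active.
With repressor FubW bound, *irpH* is not transcribed.
So IrpH is not produced.
Glyoxylate is absent, so HolJ is active.
With repressor HolJ bound, *nerZ* is not transcribed.
So NerZ is not produced.
Required activator NerZ is absent, so *bexL* is not transcribed.
→ *bexL* is OFF.
3 of the 4 genes are transcribed.

3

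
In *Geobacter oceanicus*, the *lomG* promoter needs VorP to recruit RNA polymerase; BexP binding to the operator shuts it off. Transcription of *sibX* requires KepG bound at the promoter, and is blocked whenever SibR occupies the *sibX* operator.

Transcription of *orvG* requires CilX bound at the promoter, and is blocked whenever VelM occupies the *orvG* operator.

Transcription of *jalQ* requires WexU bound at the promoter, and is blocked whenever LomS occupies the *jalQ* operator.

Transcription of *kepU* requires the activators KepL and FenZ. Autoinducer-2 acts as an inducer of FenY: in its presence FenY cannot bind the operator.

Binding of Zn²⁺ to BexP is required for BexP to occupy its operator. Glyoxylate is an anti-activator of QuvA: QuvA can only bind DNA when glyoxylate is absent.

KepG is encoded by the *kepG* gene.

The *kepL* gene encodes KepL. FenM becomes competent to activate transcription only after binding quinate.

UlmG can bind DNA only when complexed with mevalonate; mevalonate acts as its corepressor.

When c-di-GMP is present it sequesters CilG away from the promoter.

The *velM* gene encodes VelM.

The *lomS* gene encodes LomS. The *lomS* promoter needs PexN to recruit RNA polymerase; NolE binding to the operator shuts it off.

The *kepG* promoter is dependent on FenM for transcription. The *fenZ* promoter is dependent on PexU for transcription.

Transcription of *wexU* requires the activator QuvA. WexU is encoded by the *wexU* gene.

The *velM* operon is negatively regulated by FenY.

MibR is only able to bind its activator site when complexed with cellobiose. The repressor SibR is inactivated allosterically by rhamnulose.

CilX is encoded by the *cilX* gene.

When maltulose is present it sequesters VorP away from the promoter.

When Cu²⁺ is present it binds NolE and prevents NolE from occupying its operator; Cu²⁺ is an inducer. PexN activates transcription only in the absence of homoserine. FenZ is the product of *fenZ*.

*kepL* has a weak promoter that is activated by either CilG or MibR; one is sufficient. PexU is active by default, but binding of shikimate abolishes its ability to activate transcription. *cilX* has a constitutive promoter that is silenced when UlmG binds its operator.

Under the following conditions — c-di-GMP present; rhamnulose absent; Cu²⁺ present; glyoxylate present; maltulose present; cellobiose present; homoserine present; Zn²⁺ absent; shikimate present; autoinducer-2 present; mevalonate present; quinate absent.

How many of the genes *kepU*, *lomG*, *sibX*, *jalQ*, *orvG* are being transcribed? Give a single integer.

0

c-di-GMP is present, so CilG is inactive.
Cellobiose is present, so MibR is active.
Activator MibR is present, so *kepL* is transcribed.
So KepL is produced and active.
Shikimate is present, so PexU is inactive.
Required activator PexU is absent, so *fenZ* is not transcribed.
So FenZ is not produced.
Required activator FenZ is absent, so *kepU* is not transcribed.
→ *kepU* is OFF.
Zn²⁺ is absent, so BexP is inactive.
Maltulose is present, so VorP is inactive.
Required activator VorP is absent, so *lomG* is not transcribed.
→ *lomG* is OFF.
Rhamnulose is absent, so SibR is active.
Quinate is absent, so FenM is inactive.
Required activator FenM is absent, so *kepG* is not transcribed.
So KepG is not produced.
With repressor SibR bound, *sibX* is not transcribed.
→ *sibX* is OFF.
Homoserine is present, so PexN is inactive.
Cu²⁺ is present, so NolE is inactive.
Required activator PexN is absent, so *lomS* is not transcribed.
So LomS is not produced.
Glyoxylate is present, so QuvA is inactive.
Required activator QuvA is absent, so *wexU* is not transcribed.
So WexU is not produced.
Required activator WexU is absent, so *jalQ* is not transcribed.
→ *jalQ* is OFF.
Mevalonate is present, so UlmG is active.
With repressor UlmG bound, *cilX* is not transcribed.
So CilX is not produced.
Autoinducer-2 is present, so FenY is inactive.
With no repressor bound, *velM* is transcribed.
So VelM is produced and active.
With repressor VelM bound, *orvG* is not transcribed.
→ *orvG* is OFF.
0 of the 5 genes are transcribed.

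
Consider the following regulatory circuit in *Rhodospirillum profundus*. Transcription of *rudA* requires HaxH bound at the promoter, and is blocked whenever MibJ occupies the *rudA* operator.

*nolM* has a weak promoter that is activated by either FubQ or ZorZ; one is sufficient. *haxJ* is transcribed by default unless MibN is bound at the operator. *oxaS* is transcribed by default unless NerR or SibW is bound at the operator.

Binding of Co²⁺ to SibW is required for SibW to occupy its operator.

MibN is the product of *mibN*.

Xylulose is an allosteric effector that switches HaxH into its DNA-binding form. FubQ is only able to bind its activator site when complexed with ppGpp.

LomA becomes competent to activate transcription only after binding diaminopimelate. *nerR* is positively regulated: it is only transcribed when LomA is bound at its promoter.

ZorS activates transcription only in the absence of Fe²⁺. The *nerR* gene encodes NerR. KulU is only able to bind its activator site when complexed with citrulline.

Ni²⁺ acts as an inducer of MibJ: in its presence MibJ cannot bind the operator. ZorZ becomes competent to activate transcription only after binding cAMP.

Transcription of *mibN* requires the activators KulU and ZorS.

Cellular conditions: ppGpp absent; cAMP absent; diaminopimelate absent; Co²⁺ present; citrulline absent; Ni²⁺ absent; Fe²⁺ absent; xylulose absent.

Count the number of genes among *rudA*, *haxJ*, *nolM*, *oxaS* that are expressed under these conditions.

Ni²⁺ is absent, so MibJ is active.
Xylulose is absent, so HaxH is inactive.
With repressor MibJ bound, *rudA* is not transcribed.
→ *rudA* is OFF.
Citrulline is absent, so KulU is inactive.
Fe²⁺ is absent, so ZorS is active.
Required activator KulU is absent, so *mibN* is not transcribed.
So MibN is not produced.
With no repressor bound, *haxJ* is transcribed.
→ *haxJ* is ON.
ppGpp is absent, so FubQ is inactive.
cAMP is absent, so ZorZ is inactive.
No activator is available at the *nolM* promoter, so *nolM* is not transcribed.
→ *nolM* is OFF.
Diaminopimelate is absent, so LomA is inactive.
Required activator LomA is absent, so *nerR* is not transcribed.
So NerR is not produced.
Co²⁺ is present, so SibW is active.
With repressor SibW bound, *oxaS* is not transcribed.
→ *oxaS* is OFF.
1 of the 4 genes is transcribed.

1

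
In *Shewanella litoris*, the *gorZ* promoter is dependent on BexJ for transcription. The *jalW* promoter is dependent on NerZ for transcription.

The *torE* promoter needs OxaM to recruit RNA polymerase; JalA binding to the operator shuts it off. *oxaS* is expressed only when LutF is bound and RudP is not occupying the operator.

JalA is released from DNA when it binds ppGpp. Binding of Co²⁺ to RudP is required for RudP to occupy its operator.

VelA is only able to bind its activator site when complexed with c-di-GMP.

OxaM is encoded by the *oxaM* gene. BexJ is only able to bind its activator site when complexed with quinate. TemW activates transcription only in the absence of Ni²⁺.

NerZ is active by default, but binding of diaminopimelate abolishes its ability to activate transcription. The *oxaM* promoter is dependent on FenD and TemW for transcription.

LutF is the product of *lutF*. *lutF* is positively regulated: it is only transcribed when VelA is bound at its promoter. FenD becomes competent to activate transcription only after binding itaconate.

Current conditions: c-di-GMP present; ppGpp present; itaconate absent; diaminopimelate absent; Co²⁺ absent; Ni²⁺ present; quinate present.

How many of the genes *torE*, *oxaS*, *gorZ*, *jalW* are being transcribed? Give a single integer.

ppGpp is present, so JalA is inactive.
Itaconate is absent, so FenD is inactive.
Ni²⁺ is present, so TemW is inactive.
Required activator FenD is absent, so *oxaM* is not transcribed.
So OxaM is not produced.
Required activator OxaM is absent, so *torE* is not transcribed.
→ *torE* is OFF.
Co²⁺ is absent, so RudP is inactive.
c-di-GMP is present, so VelA is active.
No repressor is bound and VelA is active, so *lutF* is transcribed.
So LutF is produced and active.
No repressor is bound and LutF is active, so *oxaS* is transcribed.
→ *oxaS* is ON.
Quinate is present, so BexJ is active.
No repressor is bound and BexJ is active, so *gorZ* is transcribed.
→ *gorZ* is ON.
Diaminopimelate is absent, so NerZ is active.
No repressor is bound and NerZ is active, so *jalW* is transcribed.
→ *jalW* is ON.
3 of the 4 genes are transcribed.

3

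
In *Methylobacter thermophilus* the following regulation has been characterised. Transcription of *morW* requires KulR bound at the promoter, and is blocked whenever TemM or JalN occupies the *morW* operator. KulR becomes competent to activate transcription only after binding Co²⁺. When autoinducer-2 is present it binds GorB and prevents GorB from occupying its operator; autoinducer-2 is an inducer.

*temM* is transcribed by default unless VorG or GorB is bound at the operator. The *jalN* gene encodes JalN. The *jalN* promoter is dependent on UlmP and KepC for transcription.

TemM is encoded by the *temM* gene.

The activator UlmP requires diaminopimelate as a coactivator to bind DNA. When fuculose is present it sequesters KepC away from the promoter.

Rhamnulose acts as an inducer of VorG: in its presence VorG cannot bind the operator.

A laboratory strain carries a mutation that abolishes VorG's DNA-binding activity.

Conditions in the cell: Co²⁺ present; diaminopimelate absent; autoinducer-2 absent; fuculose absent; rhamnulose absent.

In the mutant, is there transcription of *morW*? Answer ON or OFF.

VorG is non-functional in this strain, so it has no effect.
Autoinducer-2 is absent, so GorB is active.
With repressor GorB bound, *temM* is not transcribed.
So TemM is not produced.
Co²⁺ is present, so KulR is active.
Diaminopimelate is absent, so UlmP is inactive.
Fuculose is absent, so KepC is active.
Required activator UlmP is absent, so *jalN* is not transcribed.
So JalN is not produced.
No repressor is bound and KulR is active, so *morW* is transcribed.

ON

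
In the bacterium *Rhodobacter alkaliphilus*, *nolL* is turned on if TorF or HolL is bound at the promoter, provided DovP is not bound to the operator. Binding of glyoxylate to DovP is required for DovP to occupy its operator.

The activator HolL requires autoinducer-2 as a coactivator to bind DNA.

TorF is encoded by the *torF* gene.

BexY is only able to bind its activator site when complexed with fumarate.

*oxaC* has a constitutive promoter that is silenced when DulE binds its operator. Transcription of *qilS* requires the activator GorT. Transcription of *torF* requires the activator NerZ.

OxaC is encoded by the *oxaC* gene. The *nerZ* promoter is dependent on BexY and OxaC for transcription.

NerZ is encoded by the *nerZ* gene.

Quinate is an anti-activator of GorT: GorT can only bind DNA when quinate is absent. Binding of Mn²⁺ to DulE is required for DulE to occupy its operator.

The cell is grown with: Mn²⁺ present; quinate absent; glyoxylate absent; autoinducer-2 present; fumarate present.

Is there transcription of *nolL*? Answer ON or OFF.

ON

Glyoxylate is absent, so DovP is inactive.
Fumarate is present, so BexY is active.
Mn²⁺ is present, so DulE is active.
With repressor DulE bound, *oxaC* is not transcribed.
So OxaC is not produced.
Required activator OxaC is absent, so *nerZ* is not transcribed.
So NerZ is not produced.
Required activator NerZ is absent, so *torF* is not transcribed.
So TorF is not produced.
Autoinducer-2 is present, so HolL is active.
Activator HolL is present, so *nolL* is transcribed.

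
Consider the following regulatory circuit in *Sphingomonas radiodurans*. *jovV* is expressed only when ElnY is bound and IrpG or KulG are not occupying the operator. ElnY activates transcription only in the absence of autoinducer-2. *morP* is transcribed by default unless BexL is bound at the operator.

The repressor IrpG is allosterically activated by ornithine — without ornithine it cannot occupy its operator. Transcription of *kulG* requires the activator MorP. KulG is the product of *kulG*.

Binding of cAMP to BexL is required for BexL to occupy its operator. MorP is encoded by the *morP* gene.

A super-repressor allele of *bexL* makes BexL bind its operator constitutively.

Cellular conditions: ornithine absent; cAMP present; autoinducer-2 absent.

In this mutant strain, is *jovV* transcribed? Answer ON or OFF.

ON

Autoinducer-2 is absent, so ElnY is active.
Ornithine is absent, so IrpG is inactive.
BexL is constitutively active in this strain.
With repressor BexL bound, *morP* is not transcribed.
So MorP is not produced.
Required activator MorP is absent, so *kulG* is not transcribed.
So KulG is not produced.
No repressor is bound and ElnY is active, so *jovV* is transcribed.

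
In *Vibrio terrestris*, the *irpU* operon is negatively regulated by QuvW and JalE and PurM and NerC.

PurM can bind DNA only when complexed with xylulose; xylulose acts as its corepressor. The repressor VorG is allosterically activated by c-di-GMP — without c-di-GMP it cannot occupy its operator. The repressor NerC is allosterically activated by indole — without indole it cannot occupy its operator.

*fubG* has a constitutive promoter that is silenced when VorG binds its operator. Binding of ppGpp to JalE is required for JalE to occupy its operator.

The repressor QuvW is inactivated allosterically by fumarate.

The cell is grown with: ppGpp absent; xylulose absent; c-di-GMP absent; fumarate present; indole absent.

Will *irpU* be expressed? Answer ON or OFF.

Fumarate is present, so QuvW is inactive.
ppGpp is absent, so JalE is inactive.
Xylulose is absent, so PurM is inactive.
Indole is absent, so NerC is inactive.
With no repressor bound, *irpU* is transcribed.

ON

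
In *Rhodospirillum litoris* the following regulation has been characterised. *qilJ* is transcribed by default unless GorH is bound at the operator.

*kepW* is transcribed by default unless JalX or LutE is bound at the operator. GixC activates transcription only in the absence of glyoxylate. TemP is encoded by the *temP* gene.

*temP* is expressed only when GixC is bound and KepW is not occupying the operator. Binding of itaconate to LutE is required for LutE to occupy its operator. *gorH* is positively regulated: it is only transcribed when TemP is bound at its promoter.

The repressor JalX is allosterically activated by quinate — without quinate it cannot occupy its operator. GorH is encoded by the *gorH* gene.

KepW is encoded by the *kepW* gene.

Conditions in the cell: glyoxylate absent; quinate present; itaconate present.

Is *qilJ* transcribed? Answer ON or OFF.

Quinate is present, so JalX is active.
Itaconate is present, so LutE is active.
With repressor JalX bound, *kepW* is not transcribed.
So KepW is not produced.
Glyoxylate is absent, so GixC is active.
No repressor is bound and GixC is active, so *temP* is transcribed.
So TemP is produced and active.
No repressor is bound and TemP is active, so *gorH* is transcribed.
So GorH is produced and active.
With repressor GorH bound, *qilJ* is not transcribed.

OFF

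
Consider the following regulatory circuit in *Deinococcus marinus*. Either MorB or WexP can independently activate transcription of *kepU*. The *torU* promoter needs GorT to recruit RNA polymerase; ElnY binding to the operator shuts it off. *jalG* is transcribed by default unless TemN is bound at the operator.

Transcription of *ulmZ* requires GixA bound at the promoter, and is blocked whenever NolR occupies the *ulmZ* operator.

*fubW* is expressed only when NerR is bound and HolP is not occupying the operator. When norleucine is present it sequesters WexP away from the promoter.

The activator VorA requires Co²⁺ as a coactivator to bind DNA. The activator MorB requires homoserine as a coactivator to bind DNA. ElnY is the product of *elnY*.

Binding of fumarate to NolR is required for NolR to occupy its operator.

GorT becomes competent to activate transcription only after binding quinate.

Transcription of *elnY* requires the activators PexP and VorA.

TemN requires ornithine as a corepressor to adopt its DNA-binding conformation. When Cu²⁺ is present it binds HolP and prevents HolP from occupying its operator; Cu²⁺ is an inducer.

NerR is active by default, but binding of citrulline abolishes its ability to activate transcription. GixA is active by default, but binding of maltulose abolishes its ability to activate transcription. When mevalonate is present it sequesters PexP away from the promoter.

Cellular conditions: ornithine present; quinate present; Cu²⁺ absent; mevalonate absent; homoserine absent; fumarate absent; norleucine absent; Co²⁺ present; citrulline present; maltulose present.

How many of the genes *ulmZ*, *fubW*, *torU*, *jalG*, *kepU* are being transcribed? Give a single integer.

Fumarate is absent, so NolR is inactive.
Maltulose is present, so GixA is inactive.
Required activator GixA is absent, so *ulmZ* is not transcribed.
→ *ulmZ* is OFF.
Cu²⁺ is absent, so HolP is active.
Citrulline is present, so NerR is inactive.
With repressor HolP bound, *fubW* is not transcribed.
→ *fubW* is OFF.
Quinate is present, so GorT is active.
Mevalonate is absent, so PexP is active.
Co²⁺ is present, so VorA is active.
No repressor is bound and PexP and VorA are active, so *elnY* is transcribed.
So ElnY is produced and active.
With repressor ElnY bound, *torU* is not transcribed.
→ *torU* is OFF.
Ornithine is present, so TemN is active.
With repressor TemN bound, *jalG* is not transcribed.
→ *jalG* is OFF.
Homoserine is absent, so MorB is inactive.
Norleucine is absent, so WexP is active.
Activator WexP is present, so *kepU* is transcribed.
→ *kepU* is ON.
1 of the 5 genes is transcribed.

1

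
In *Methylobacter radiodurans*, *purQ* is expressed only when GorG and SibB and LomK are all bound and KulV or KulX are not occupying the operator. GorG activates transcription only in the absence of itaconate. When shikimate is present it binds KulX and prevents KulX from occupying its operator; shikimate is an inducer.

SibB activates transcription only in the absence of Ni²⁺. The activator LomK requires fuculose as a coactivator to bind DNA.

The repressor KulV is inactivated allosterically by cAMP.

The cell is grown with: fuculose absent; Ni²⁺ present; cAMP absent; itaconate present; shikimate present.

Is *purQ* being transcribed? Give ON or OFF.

OFF

Itaconate is present, so GorG is inactive.
cAMP is absent, so KulV is active.
Ni²⁺ is present, so SibB is inactive.
Shikimate is present, so KulX is inactive.
Fuculose is absent, so LomK is inactive.
With repressor KulV bound, *purQ* is not transcribed.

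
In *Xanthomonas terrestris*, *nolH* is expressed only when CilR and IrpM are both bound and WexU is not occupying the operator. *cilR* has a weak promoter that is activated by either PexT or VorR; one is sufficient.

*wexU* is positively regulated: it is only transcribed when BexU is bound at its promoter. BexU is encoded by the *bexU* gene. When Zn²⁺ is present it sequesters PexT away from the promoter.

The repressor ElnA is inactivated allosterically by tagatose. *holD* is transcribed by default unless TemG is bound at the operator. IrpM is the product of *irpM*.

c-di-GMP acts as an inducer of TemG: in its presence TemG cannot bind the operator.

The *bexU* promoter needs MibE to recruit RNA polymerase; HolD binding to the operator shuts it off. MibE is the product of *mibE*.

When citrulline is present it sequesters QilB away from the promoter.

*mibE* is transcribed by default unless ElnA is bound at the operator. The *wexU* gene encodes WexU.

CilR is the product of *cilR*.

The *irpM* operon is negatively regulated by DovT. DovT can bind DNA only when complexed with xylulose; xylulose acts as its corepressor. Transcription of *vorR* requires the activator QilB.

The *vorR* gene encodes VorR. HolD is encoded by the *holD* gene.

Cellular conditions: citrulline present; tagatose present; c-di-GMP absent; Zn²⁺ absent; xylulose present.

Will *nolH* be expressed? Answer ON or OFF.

Zn²⁺ is absent, so PexT is active.
Citrulline is present, so QilB is inactive.
Required activator QilB is absent, so *vorR* is not transcribed.
So VorR is not produced.
Activator PexT is present, so *cilR* is transcribed.
So CilR is produced and active.
Tagatose is present, so ElnA is inactive.
With no repressor bound, *mibE* is transcribed.
So MibE is produced and active.
c-di-GMP is absent, so TemG is active.
With repressor TemG bound, *holD* is not transcribed.
So HolD is not produced.
No repressor is bound and MibE is active, so *bexU* is transcribed.
So BexU is produced and active.
No repressor is bound and BexU is active, so *wexU* is transcribed.
So WexU is produced and active.
Xylulose is present, so DovT is active.
With repressor DovT bound, *irpM* is not transcribed.
So IrpM is not produced.
With repressor WexU bound, *nolH* is not transcribed.

OFF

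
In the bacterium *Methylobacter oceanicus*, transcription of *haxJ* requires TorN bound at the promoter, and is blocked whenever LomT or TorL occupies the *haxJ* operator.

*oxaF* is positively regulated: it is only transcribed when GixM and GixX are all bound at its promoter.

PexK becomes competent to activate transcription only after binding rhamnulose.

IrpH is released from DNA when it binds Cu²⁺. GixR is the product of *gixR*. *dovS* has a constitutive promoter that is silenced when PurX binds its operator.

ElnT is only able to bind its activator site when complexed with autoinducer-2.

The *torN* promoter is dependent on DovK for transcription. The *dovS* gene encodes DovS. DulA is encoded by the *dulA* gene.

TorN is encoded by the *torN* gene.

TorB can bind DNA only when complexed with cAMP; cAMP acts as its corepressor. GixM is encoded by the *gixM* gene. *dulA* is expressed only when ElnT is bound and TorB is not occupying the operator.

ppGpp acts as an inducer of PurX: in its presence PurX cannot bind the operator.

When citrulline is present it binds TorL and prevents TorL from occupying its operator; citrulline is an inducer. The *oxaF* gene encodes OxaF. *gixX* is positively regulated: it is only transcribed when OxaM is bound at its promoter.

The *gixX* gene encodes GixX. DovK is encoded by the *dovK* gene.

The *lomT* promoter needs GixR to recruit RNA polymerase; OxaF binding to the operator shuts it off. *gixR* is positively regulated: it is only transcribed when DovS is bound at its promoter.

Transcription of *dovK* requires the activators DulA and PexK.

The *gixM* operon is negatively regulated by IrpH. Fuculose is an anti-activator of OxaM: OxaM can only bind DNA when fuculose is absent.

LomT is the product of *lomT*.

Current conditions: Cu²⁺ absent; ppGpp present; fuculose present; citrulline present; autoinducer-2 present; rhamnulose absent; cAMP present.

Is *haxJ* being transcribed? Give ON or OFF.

OFF

ppGpp is present, so PurX is inactive.
With no repressor bound, *dovS* is transcribed.
So DovS is produced and active.
No repressor is bound and DovS is active, so *gixR* is transcribed.
So GixR is produced and active.
Cu²⁺ is absent, so IrpH is active.
With repressor IrpH bound, *gixM* is not transcribed.
So GixM is not produced.
Fuculose is present, so OxaM is inactive.
Required activator OxaM is absent, so *gixX* is not transcribed.
So GixX is not produced.
Required activator GixM is absent, so *oxaF* is not transcribed.
So OxaF is not produced.
No repressor is bound and GixR is active, so *lomT* is transcribed.
So LomT is produced and active.
Citrulline is present, so TorL is inactive.
cAMP is present, so TorB is active.
Autoinducer-2 is present, so ElnT is active.
With repressor TorB bound, *dulA* is not transcribed.
So DulA is not produced.
Rhamnulose is absent, so PexK is inactive.
Required activator DulA is absent, so *dovK* is not transcribed.
So DovK is not produced.
Required activator DovK is absent, so *torN* is not transcribed.
So TorN is not produced.
With repressor LomT bound, *haxJ* is not transcribed.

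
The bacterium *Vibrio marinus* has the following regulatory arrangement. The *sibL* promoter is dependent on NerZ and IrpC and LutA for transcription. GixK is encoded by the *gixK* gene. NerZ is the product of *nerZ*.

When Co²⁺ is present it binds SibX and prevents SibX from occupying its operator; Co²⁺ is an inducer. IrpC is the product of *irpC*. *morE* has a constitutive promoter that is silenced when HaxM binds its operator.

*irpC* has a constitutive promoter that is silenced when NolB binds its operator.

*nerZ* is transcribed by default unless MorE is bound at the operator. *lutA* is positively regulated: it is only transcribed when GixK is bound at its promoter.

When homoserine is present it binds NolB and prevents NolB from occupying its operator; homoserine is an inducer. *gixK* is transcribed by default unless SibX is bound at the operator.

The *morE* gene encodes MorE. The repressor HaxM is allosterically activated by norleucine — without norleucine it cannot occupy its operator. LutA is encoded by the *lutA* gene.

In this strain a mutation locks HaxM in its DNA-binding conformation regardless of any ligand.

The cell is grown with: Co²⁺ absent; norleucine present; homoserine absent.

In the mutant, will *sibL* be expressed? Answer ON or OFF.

OFF

HaxM is constitutively active in this strain.
With repressor HaxM bound, *morE* is not transcribed.
So MorE is not produced.
With no repressor bound, *nerZ* is transcribed.
So NerZ is produced and active.
Homoserine is absent, so NolB is active.
With repressor NolB bound, *irpC* is not transcribed.
So IrpC is not produced.
Co²⁺ is absent, so SibX is active.
With repressor SibX bound, *gixK* is not transcribed.
So GixK is not produced.
Required activator GixK is absent, so *lutA* is not transcribed.
So LutA is not produced.
Required activator IrpC is absent, so *sibL* is not transcribed.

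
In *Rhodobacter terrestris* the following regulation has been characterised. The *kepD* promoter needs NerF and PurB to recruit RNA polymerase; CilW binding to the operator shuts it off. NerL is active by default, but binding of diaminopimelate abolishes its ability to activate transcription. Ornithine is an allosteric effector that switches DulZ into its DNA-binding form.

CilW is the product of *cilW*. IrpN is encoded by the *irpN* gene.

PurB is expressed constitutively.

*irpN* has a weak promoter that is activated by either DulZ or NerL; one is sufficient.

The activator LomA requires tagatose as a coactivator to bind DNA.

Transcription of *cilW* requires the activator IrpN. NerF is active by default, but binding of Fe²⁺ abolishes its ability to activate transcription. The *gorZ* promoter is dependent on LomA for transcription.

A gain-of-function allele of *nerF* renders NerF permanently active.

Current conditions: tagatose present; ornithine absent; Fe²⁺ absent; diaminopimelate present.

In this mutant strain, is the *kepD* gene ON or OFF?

ON

Ornithine is absent, so DulZ is inactive.
Diaminopimelate is present, so NerL is inactive.
No activator is available at the *irpN* promoter, so *irpN* is not transcribed.
So IrpN is not produced.
Required activator IrpN is absent, so *cilW* is not transcribed.
So CilW is not produced.
NerF is constitutively active in this strain.
PurB is produced constitutively and is active.
No repressor is bound and NerF and PurB are active, so *kepD* is transcribed.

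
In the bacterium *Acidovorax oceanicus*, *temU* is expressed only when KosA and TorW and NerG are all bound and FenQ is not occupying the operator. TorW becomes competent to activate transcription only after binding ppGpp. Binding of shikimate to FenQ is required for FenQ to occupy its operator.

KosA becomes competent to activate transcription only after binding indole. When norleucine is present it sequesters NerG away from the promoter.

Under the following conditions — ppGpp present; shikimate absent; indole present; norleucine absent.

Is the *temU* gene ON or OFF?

Indole is present, so KosA is active.
ppGpp is present, so TorW is active.
Norleucine is absent, so NerG is active.
Shikimate is absent, so FenQ is inactive.
No repressor is bound and KosA and TorW and NerG are active, so *temU* is transcribed.

ON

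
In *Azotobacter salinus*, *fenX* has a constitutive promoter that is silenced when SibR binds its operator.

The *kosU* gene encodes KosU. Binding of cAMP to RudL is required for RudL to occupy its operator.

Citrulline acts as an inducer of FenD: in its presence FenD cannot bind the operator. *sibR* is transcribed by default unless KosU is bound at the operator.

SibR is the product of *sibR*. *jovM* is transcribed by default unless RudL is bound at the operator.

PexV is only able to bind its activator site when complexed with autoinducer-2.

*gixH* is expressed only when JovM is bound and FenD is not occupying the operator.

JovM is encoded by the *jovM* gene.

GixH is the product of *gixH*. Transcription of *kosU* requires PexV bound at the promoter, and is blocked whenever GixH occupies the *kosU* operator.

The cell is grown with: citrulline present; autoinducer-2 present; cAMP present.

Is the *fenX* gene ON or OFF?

ON

cAMP is present, so RudL is active.
With repressor RudL bound, *jovM* is not transcribed.
So JovM is not produced.
Citrulline is present, so FenD is inactive.
Required activator JovM is absent, so *gixH* is not transcribed.
So GixH is not produced.
Autoinducer-2 is present, so PexV is active.
No repressor is bound and PexV is active, so *kosU* is transcribed.
So KosU is produced and active.
With repressor KosU bound, *sibR* is not transcribed.
So SibR is not produced.
With no repressor bound, *fenX* is transcribed.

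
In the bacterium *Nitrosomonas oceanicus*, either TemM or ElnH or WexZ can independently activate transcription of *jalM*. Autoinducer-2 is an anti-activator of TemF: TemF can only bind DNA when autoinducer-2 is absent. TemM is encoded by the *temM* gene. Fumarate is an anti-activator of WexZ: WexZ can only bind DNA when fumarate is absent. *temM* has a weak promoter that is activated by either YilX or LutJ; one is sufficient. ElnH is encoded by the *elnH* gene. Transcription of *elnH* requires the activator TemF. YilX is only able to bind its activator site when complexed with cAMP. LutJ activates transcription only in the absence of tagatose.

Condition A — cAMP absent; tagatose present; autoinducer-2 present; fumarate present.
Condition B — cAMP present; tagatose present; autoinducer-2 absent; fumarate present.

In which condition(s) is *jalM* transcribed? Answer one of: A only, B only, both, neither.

Condition A:
cAMP is absent, so YilX is inactive.
Tagatose is present, so LutJ is inactive.
No activator is available at the *temM* promoter, so *temM* is not transcribed.
So TemM is not produced.
Autoinducer-2 is present, so TemF is inactive.
Required activator TemF is absent, so *elnH* is not transcribed.
So ElnH is not produced.
Fumarate is present, so WexZ is inactive.
No activator is available at the *jalM* promoter, so *jalM* is not transcribed.
→ *jalM* is OFF in A.
Condition B:
cAMP is present, so YilX is active.
Tagatose is present, so LutJ is inactive.
Activator YilX is present, so *temM* is transcribed.
So TemM is produced and active.
Autoinducer-2 is absent, so TemF is active.
No repressor is bound and TemF is active, so *elnH* is transcribed.
So ElnH is produced and active.
Fumarate is present, so WexZ is inactive.
Activator TemM is present, so *jalM* is transcribed.
→ *jalM* is ON in B.

B only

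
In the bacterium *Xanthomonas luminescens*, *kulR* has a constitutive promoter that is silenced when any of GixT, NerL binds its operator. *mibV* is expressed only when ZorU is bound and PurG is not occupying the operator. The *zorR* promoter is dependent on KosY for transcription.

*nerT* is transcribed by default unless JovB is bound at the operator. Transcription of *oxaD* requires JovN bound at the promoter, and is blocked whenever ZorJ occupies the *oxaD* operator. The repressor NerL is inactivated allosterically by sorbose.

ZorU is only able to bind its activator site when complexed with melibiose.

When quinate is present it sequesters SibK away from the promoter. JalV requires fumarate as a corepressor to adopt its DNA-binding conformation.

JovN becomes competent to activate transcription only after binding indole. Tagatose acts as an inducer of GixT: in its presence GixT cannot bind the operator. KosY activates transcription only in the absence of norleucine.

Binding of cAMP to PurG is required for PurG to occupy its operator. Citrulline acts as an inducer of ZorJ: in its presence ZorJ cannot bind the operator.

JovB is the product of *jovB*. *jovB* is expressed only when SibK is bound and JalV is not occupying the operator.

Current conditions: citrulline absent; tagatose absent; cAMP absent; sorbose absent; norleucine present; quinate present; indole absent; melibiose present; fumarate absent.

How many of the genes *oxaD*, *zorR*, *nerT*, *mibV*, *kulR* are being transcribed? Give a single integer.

2

Indole is absent, so JovN is inactive.
Citrulline is absent, so ZorJ is active.
With repressor ZorJ bound, *oxaD* is not transcribed.
→ *oxaD* is OFF.
Norleucine is present, so KosY is inactive.
Required activator KosY is absent, so *zorR* is not transcribed.
→ *zorR* is OFF.
Fumarate is absent, so JalV is inactive.
Quinate is present, so SibK is inactive.
Required activator SibK is absent, so *jovB* is not transcribed.
So JovB is not produced.
With no repressor bound, *nerT* is transcribed.
→ *nerT* is ON.
Melibiose is present, so ZorU is active.
cAMP is absent, so PurG is inactive.
No repressor is bound and ZorU is active, so *mibV* is transcribed.
→ *mibV* is ON.
Tagatose is absent, so GixT is active.
Sorbose is absent, so NerL is active.
With repressor GixT bound, *kulR* is not transcribed.
→ *kulR* is OFF.
2 of the 5 genes are transcribed.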